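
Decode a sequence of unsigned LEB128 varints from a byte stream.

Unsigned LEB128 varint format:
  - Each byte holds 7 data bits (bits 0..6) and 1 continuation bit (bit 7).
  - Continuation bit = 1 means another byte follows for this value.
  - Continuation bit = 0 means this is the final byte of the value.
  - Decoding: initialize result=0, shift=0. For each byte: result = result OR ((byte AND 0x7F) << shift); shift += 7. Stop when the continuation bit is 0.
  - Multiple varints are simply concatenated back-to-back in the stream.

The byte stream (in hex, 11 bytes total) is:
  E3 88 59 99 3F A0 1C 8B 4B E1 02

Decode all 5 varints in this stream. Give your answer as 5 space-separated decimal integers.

Answer: 1459299 8089 3616 9611 353

Derivation:
  byte[0]=0xE3 cont=1 payload=0x63=99: acc |= 99<<0 -> acc=99 shift=7
  byte[1]=0x88 cont=1 payload=0x08=8: acc |= 8<<7 -> acc=1123 shift=14
  byte[2]=0x59 cont=0 payload=0x59=89: acc |= 89<<14 -> acc=1459299 shift=21 [end]
Varint 1: bytes[0:3] = E3 88 59 -> value 1459299 (3 byte(s))
  byte[3]=0x99 cont=1 payload=0x19=25: acc |= 25<<0 -> acc=25 shift=7
  byte[4]=0x3F cont=0 payload=0x3F=63: acc |= 63<<7 -> acc=8089 shift=14 [end]
Varint 2: bytes[3:5] = 99 3F -> value 8089 (2 byte(s))
  byte[5]=0xA0 cont=1 payload=0x20=32: acc |= 32<<0 -> acc=32 shift=7
  byte[6]=0x1C cont=0 payload=0x1C=28: acc |= 28<<7 -> acc=3616 shift=14 [end]
Varint 3: bytes[5:7] = A0 1C -> value 3616 (2 byte(s))
  byte[7]=0x8B cont=1 payload=0x0B=11: acc |= 11<<0 -> acc=11 shift=7
  byte[8]=0x4B cont=0 payload=0x4B=75: acc |= 75<<7 -> acc=9611 shift=14 [end]
Varint 4: bytes[7:9] = 8B 4B -> value 9611 (2 byte(s))
  byte[9]=0xE1 cont=1 payload=0x61=97: acc |= 97<<0 -> acc=97 shift=7
  byte[10]=0x02 cont=0 payload=0x02=2: acc |= 2<<7 -> acc=353 shift=14 [end]
Varint 5: bytes[9:11] = E1 02 -> value 353 (2 byte(s))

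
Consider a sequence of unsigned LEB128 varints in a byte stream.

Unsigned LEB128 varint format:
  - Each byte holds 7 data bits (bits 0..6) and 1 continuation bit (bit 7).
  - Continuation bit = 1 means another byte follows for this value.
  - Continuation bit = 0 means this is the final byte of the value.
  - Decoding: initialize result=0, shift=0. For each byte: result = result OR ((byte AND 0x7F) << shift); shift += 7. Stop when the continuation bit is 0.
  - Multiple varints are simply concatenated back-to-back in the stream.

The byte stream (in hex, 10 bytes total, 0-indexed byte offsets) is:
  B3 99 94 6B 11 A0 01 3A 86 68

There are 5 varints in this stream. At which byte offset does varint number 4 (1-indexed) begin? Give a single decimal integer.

Answer: 7

Derivation:
  byte[0]=0xB3 cont=1 payload=0x33=51: acc |= 51<<0 -> acc=51 shift=7
  byte[1]=0x99 cont=1 payload=0x19=25: acc |= 25<<7 -> acc=3251 shift=14
  byte[2]=0x94 cont=1 payload=0x14=20: acc |= 20<<14 -> acc=330931 shift=21
  byte[3]=0x6B cont=0 payload=0x6B=107: acc |= 107<<21 -> acc=224726195 shift=28 [end]
Varint 1: bytes[0:4] = B3 99 94 6B -> value 224726195 (4 byte(s))
  byte[4]=0x11 cont=0 payload=0x11=17: acc |= 17<<0 -> acc=17 shift=7 [end]
Varint 2: bytes[4:5] = 11 -> value 17 (1 byte(s))
  byte[5]=0xA0 cont=1 payload=0x20=32: acc |= 32<<0 -> acc=32 shift=7
  byte[6]=0x01 cont=0 payload=0x01=1: acc |= 1<<7 -> acc=160 shift=14 [end]
Varint 3: bytes[5:7] = A0 01 -> value 160 (2 byte(s))
  byte[7]=0x3A cont=0 payload=0x3A=58: acc |= 58<<0 -> acc=58 shift=7 [end]
Varint 4: bytes[7:8] = 3A -> value 58 (1 byte(s))
  byte[8]=0x86 cont=1 payload=0x06=6: acc |= 6<<0 -> acc=6 shift=7
  byte[9]=0x68 cont=0 payload=0x68=104: acc |= 104<<7 -> acc=13318 shift=14 [end]
Varint 5: bytes[8:10] = 86 68 -> value 13318 (2 byte(s))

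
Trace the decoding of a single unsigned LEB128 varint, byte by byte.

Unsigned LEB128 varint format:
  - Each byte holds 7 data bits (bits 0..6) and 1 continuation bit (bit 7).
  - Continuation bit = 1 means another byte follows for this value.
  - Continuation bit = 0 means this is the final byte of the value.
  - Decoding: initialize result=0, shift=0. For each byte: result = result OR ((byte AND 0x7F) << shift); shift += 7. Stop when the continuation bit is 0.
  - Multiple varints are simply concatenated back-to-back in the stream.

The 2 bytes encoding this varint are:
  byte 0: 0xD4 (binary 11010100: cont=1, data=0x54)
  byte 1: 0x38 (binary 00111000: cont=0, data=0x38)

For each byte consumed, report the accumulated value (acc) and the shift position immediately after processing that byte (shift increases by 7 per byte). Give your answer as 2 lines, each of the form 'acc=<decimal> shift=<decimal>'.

byte 0=0xD4: payload=0x54=84, contrib = 84<<0 = 84; acc -> 84, shift -> 7
byte 1=0x38: payload=0x38=56, contrib = 56<<7 = 7168; acc -> 7252, shift -> 14

Answer: acc=84 shift=7
acc=7252 shift=14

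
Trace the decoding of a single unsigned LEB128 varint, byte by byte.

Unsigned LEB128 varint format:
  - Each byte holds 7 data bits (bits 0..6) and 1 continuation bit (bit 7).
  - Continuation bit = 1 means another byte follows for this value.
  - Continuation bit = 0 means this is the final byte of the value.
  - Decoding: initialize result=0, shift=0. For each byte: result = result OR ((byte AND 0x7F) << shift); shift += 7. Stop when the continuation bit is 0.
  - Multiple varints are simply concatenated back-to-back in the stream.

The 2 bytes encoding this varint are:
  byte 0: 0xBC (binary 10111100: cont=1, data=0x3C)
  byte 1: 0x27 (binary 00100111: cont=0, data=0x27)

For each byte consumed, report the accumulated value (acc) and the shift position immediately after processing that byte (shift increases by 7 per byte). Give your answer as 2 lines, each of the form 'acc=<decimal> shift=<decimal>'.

Answer: acc=60 shift=7
acc=5052 shift=14

Derivation:
byte 0=0xBC: payload=0x3C=60, contrib = 60<<0 = 60; acc -> 60, shift -> 7
byte 1=0x27: payload=0x27=39, contrib = 39<<7 = 4992; acc -> 5052, shift -> 14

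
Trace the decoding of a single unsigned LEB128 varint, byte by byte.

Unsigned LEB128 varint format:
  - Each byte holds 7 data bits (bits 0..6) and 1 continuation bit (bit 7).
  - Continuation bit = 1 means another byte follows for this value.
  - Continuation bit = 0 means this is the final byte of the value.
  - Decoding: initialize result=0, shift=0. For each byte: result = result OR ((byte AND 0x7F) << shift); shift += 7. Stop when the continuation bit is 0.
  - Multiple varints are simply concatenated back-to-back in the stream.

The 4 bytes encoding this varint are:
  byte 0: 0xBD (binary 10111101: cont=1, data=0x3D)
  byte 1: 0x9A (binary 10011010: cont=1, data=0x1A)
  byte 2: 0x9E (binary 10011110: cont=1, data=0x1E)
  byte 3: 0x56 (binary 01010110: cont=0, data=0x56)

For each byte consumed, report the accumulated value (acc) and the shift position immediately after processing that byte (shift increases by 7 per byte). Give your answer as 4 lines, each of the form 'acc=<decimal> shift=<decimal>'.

byte 0=0xBD: payload=0x3D=61, contrib = 61<<0 = 61; acc -> 61, shift -> 7
byte 1=0x9A: payload=0x1A=26, contrib = 26<<7 = 3328; acc -> 3389, shift -> 14
byte 2=0x9E: payload=0x1E=30, contrib = 30<<14 = 491520; acc -> 494909, shift -> 21
byte 3=0x56: payload=0x56=86, contrib = 86<<21 = 180355072; acc -> 180849981, shift -> 28

Answer: acc=61 shift=7
acc=3389 shift=14
acc=494909 shift=21
acc=180849981 shift=28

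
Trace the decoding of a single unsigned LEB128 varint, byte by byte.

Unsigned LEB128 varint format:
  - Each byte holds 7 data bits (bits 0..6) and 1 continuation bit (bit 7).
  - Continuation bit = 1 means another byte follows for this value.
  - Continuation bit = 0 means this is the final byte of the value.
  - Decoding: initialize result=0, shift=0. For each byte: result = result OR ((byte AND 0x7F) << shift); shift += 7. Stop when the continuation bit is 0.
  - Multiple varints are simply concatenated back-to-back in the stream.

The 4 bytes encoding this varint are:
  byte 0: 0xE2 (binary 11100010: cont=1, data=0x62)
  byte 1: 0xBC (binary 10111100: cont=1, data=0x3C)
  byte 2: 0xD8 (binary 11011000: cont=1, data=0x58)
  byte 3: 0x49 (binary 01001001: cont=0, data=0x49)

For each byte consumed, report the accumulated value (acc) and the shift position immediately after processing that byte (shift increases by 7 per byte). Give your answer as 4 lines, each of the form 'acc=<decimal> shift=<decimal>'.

Answer: acc=98 shift=7
acc=7778 shift=14
acc=1449570 shift=21
acc=154541666 shift=28

Derivation:
byte 0=0xE2: payload=0x62=98, contrib = 98<<0 = 98; acc -> 98, shift -> 7
byte 1=0xBC: payload=0x3C=60, contrib = 60<<7 = 7680; acc -> 7778, shift -> 14
byte 2=0xD8: payload=0x58=88, contrib = 88<<14 = 1441792; acc -> 1449570, shift -> 21
byte 3=0x49: payload=0x49=73, contrib = 73<<21 = 153092096; acc -> 154541666, shift -> 28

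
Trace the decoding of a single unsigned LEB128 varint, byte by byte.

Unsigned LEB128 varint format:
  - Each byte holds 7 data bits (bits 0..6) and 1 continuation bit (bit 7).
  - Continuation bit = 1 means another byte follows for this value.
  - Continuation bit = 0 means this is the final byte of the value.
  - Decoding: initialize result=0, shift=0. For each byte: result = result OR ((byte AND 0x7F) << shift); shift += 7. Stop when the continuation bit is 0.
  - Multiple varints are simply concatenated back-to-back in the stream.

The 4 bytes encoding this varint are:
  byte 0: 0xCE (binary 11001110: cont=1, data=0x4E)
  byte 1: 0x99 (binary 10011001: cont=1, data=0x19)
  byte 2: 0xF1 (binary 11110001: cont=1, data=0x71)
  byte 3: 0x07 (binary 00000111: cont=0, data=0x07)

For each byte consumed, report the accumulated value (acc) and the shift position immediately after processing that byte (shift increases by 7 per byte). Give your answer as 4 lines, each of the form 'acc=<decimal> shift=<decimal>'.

byte 0=0xCE: payload=0x4E=78, contrib = 78<<0 = 78; acc -> 78, shift -> 7
byte 1=0x99: payload=0x19=25, contrib = 25<<7 = 3200; acc -> 3278, shift -> 14
byte 2=0xF1: payload=0x71=113, contrib = 113<<14 = 1851392; acc -> 1854670, shift -> 21
byte 3=0x07: payload=0x07=7, contrib = 7<<21 = 14680064; acc -> 16534734, shift -> 28

Answer: acc=78 shift=7
acc=3278 shift=14
acc=1854670 shift=21
acc=16534734 shift=28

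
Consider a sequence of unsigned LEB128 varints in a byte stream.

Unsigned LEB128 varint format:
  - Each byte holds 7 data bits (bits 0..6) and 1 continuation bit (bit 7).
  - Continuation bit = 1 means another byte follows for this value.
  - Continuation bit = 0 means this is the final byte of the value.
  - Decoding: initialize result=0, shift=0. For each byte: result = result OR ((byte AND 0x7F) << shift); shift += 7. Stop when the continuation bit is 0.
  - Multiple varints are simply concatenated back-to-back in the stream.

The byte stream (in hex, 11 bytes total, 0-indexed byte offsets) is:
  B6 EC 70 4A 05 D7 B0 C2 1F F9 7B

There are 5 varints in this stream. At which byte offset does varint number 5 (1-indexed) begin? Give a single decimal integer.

Answer: 9

Derivation:
  byte[0]=0xB6 cont=1 payload=0x36=54: acc |= 54<<0 -> acc=54 shift=7
  byte[1]=0xEC cont=1 payload=0x6C=108: acc |= 108<<7 -> acc=13878 shift=14
  byte[2]=0x70 cont=0 payload=0x70=112: acc |= 112<<14 -> acc=1848886 shift=21 [end]
Varint 1: bytes[0:3] = B6 EC 70 -> value 1848886 (3 byte(s))
  byte[3]=0x4A cont=0 payload=0x4A=74: acc |= 74<<0 -> acc=74 shift=7 [end]
Varint 2: bytes[3:4] = 4A -> value 74 (1 byte(s))
  byte[4]=0x05 cont=0 payload=0x05=5: acc |= 5<<0 -> acc=5 shift=7 [end]
Varint 3: bytes[4:5] = 05 -> value 5 (1 byte(s))
  byte[5]=0xD7 cont=1 payload=0x57=87: acc |= 87<<0 -> acc=87 shift=7
  byte[6]=0xB0 cont=1 payload=0x30=48: acc |= 48<<7 -> acc=6231 shift=14
  byte[7]=0xC2 cont=1 payload=0x42=66: acc |= 66<<14 -> acc=1087575 shift=21
  byte[8]=0x1F cont=0 payload=0x1F=31: acc |= 31<<21 -> acc=66099287 shift=28 [end]
Varint 4: bytes[5:9] = D7 B0 C2 1F -> value 66099287 (4 byte(s))
  byte[9]=0xF9 cont=1 payload=0x79=121: acc |= 121<<0 -> acc=121 shift=7
  byte[10]=0x7B cont=0 payload=0x7B=123: acc |= 123<<7 -> acc=15865 shift=14 [end]
Varint 5: bytes[9:11] = F9 7B -> value 15865 (2 byte(s))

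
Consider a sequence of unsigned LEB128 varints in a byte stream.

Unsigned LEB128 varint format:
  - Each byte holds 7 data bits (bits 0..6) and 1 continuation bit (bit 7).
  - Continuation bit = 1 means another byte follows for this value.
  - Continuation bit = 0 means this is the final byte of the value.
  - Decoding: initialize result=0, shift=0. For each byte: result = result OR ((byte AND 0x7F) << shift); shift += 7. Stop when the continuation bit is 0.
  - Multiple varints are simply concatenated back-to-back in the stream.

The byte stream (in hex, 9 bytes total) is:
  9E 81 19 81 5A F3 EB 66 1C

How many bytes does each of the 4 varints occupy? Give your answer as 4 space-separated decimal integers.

  byte[0]=0x9E cont=1 payload=0x1E=30: acc |= 30<<0 -> acc=30 shift=7
  byte[1]=0x81 cont=1 payload=0x01=1: acc |= 1<<7 -> acc=158 shift=14
  byte[2]=0x19 cont=0 payload=0x19=25: acc |= 25<<14 -> acc=409758 shift=21 [end]
Varint 1: bytes[0:3] = 9E 81 19 -> value 409758 (3 byte(s))
  byte[3]=0x81 cont=1 payload=0x01=1: acc |= 1<<0 -> acc=1 shift=7
  byte[4]=0x5A cont=0 payload=0x5A=90: acc |= 90<<7 -> acc=11521 shift=14 [end]
Varint 2: bytes[3:5] = 81 5A -> value 11521 (2 byte(s))
  byte[5]=0xF3 cont=1 payload=0x73=115: acc |= 115<<0 -> acc=115 shift=7
  byte[6]=0xEB cont=1 payload=0x6B=107: acc |= 107<<7 -> acc=13811 shift=14
  byte[7]=0x66 cont=0 payload=0x66=102: acc |= 102<<14 -> acc=1684979 shift=21 [end]
Varint 3: bytes[5:8] = F3 EB 66 -> value 1684979 (3 byte(s))
  byte[8]=0x1C cont=0 payload=0x1C=28: acc |= 28<<0 -> acc=28 shift=7 [end]
Varint 4: bytes[8:9] = 1C -> value 28 (1 byte(s))

Answer: 3 2 3 1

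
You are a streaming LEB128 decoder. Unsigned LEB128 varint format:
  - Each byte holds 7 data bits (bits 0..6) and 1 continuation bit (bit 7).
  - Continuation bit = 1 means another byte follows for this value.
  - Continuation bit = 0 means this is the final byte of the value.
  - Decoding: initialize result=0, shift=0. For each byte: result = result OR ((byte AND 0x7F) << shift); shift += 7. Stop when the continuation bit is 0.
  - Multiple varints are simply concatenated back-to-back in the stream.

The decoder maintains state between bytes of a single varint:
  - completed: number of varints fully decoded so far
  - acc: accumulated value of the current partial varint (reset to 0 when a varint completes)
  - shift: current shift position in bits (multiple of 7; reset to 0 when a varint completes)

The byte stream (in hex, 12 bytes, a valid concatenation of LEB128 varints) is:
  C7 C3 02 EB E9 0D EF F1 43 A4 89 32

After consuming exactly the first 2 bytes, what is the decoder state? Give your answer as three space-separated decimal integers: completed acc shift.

byte[0]=0xC7 cont=1 payload=0x47: acc |= 71<<0 -> completed=0 acc=71 shift=7
byte[1]=0xC3 cont=1 payload=0x43: acc |= 67<<7 -> completed=0 acc=8647 shift=14

Answer: 0 8647 14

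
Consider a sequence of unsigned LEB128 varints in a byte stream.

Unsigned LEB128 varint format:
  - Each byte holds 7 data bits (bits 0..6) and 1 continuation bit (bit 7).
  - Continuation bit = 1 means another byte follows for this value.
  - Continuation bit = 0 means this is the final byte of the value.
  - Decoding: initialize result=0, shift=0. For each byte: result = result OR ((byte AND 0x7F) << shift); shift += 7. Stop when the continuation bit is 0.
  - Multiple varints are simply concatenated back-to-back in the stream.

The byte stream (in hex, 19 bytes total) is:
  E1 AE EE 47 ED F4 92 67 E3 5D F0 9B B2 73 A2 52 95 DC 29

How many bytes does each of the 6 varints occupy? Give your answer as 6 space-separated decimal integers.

  byte[0]=0xE1 cont=1 payload=0x61=97: acc |= 97<<0 -> acc=97 shift=7
  byte[1]=0xAE cont=1 payload=0x2E=46: acc |= 46<<7 -> acc=5985 shift=14
  byte[2]=0xEE cont=1 payload=0x6E=110: acc |= 110<<14 -> acc=1808225 shift=21
  byte[3]=0x47 cont=0 payload=0x47=71: acc |= 71<<21 -> acc=150706017 shift=28 [end]
Varint 1: bytes[0:4] = E1 AE EE 47 -> value 150706017 (4 byte(s))
  byte[4]=0xED cont=1 payload=0x6D=109: acc |= 109<<0 -> acc=109 shift=7
  byte[5]=0xF4 cont=1 payload=0x74=116: acc |= 116<<7 -> acc=14957 shift=14
  byte[6]=0x92 cont=1 payload=0x12=18: acc |= 18<<14 -> acc=309869 shift=21
  byte[7]=0x67 cont=0 payload=0x67=103: acc |= 103<<21 -> acc=216316525 shift=28 [end]
Varint 2: bytes[4:8] = ED F4 92 67 -> value 216316525 (4 byte(s))
  byte[8]=0xE3 cont=1 payload=0x63=99: acc |= 99<<0 -> acc=99 shift=7
  byte[9]=0x5D cont=0 payload=0x5D=93: acc |= 93<<7 -> acc=12003 shift=14 [end]
Varint 3: bytes[8:10] = E3 5D -> value 12003 (2 byte(s))
  byte[10]=0xF0 cont=1 payload=0x70=112: acc |= 112<<0 -> acc=112 shift=7
  byte[11]=0x9B cont=1 payload=0x1B=27: acc |= 27<<7 -> acc=3568 shift=14
  byte[12]=0xB2 cont=1 payload=0x32=50: acc |= 50<<14 -> acc=822768 shift=21
  byte[13]=0x73 cont=0 payload=0x73=115: acc |= 115<<21 -> acc=241995248 shift=28 [end]
Varint 4: bytes[10:14] = F0 9B B2 73 -> value 241995248 (4 byte(s))
  byte[14]=0xA2 cont=1 payload=0x22=34: acc |= 34<<0 -> acc=34 shift=7
  byte[15]=0x52 cont=0 payload=0x52=82: acc |= 82<<7 -> acc=10530 shift=14 [end]
Varint 5: bytes[14:16] = A2 52 -> value 10530 (2 byte(s))
  byte[16]=0x95 cont=1 payload=0x15=21: acc |= 21<<0 -> acc=21 shift=7
  byte[17]=0xDC cont=1 payload=0x5C=92: acc |= 92<<7 -> acc=11797 shift=14
  byte[18]=0x29 cont=0 payload=0x29=41: acc |= 41<<14 -> acc=683541 shift=21 [end]
Varint 6: bytes[16:19] = 95 DC 29 -> value 683541 (3 byte(s))

Answer: 4 4 2 4 2 3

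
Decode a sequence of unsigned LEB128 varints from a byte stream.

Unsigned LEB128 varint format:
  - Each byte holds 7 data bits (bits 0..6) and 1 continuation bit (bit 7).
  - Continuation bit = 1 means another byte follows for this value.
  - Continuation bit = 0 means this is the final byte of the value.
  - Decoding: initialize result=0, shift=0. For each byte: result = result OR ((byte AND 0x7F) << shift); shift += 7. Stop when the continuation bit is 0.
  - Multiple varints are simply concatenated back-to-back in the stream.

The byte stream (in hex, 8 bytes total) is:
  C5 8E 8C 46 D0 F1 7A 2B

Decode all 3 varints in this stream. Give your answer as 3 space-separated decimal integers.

Answer: 146999109 2013392 43

Derivation:
  byte[0]=0xC5 cont=1 payload=0x45=69: acc |= 69<<0 -> acc=69 shift=7
  byte[1]=0x8E cont=1 payload=0x0E=14: acc |= 14<<7 -> acc=1861 shift=14
  byte[2]=0x8C cont=1 payload=0x0C=12: acc |= 12<<14 -> acc=198469 shift=21
  byte[3]=0x46 cont=0 payload=0x46=70: acc |= 70<<21 -> acc=146999109 shift=28 [end]
Varint 1: bytes[0:4] = C5 8E 8C 46 -> value 146999109 (4 byte(s))
  byte[4]=0xD0 cont=1 payload=0x50=80: acc |= 80<<0 -> acc=80 shift=7
  byte[5]=0xF1 cont=1 payload=0x71=113: acc |= 113<<7 -> acc=14544 shift=14
  byte[6]=0x7A cont=0 payload=0x7A=122: acc |= 122<<14 -> acc=2013392 shift=21 [end]
Varint 2: bytes[4:7] = D0 F1 7A -> value 2013392 (3 byte(s))
  byte[7]=0x2B cont=0 payload=0x2B=43: acc |= 43<<0 -> acc=43 shift=7 [end]
Varint 3: bytes[7:8] = 2B -> value 43 (1 byte(s))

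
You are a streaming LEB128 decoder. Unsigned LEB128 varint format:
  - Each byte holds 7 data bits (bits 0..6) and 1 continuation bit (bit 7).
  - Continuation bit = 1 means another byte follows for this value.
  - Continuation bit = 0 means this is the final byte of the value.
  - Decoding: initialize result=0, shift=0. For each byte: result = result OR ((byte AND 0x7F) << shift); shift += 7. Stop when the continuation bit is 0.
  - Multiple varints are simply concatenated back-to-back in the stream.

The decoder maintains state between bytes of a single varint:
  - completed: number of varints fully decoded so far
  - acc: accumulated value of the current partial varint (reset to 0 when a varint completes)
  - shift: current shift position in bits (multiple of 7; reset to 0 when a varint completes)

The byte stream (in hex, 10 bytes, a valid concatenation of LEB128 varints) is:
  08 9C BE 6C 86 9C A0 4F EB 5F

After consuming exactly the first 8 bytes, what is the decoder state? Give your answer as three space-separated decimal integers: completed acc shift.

Answer: 3 0 0

Derivation:
byte[0]=0x08 cont=0 payload=0x08: varint #1 complete (value=8); reset -> completed=1 acc=0 shift=0
byte[1]=0x9C cont=1 payload=0x1C: acc |= 28<<0 -> completed=1 acc=28 shift=7
byte[2]=0xBE cont=1 payload=0x3E: acc |= 62<<7 -> completed=1 acc=7964 shift=14
byte[3]=0x6C cont=0 payload=0x6C: varint #2 complete (value=1777436); reset -> completed=2 acc=0 shift=0
byte[4]=0x86 cont=1 payload=0x06: acc |= 6<<0 -> completed=2 acc=6 shift=7
byte[5]=0x9C cont=1 payload=0x1C: acc |= 28<<7 -> completed=2 acc=3590 shift=14
byte[6]=0xA0 cont=1 payload=0x20: acc |= 32<<14 -> completed=2 acc=527878 shift=21
byte[7]=0x4F cont=0 payload=0x4F: varint #3 complete (value=166202886); reset -> completed=3 acc=0 shift=0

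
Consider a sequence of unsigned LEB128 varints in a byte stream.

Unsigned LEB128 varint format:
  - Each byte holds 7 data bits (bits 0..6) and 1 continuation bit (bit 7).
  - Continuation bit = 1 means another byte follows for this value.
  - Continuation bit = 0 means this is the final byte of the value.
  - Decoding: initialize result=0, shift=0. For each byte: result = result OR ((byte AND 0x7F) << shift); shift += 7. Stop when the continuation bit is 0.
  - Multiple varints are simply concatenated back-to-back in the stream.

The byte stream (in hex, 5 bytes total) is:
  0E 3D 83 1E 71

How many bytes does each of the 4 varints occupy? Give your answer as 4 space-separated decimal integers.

  byte[0]=0x0E cont=0 payload=0x0E=14: acc |= 14<<0 -> acc=14 shift=7 [end]
Varint 1: bytes[0:1] = 0E -> value 14 (1 byte(s))
  byte[1]=0x3D cont=0 payload=0x3D=61: acc |= 61<<0 -> acc=61 shift=7 [end]
Varint 2: bytes[1:2] = 3D -> value 61 (1 byte(s))
  byte[2]=0x83 cont=1 payload=0x03=3: acc |= 3<<0 -> acc=3 shift=7
  byte[3]=0x1E cont=0 payload=0x1E=30: acc |= 30<<7 -> acc=3843 shift=14 [end]
Varint 3: bytes[2:4] = 83 1E -> value 3843 (2 byte(s))
  byte[4]=0x71 cont=0 payload=0x71=113: acc |= 113<<0 -> acc=113 shift=7 [end]
Varint 4: bytes[4:5] = 71 -> value 113 (1 byte(s))

Answer: 1 1 2 1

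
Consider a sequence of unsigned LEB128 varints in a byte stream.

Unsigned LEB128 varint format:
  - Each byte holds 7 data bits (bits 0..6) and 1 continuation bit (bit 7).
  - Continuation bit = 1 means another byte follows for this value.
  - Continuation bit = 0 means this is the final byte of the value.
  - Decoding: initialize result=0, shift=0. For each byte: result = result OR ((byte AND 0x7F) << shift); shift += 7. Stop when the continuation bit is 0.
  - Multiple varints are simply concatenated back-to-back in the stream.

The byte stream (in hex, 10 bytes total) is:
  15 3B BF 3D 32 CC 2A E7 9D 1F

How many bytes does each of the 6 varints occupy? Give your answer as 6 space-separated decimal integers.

Answer: 1 1 2 1 2 3

Derivation:
  byte[0]=0x15 cont=0 payload=0x15=21: acc |= 21<<0 -> acc=21 shift=7 [end]
Varint 1: bytes[0:1] = 15 -> value 21 (1 byte(s))
  byte[1]=0x3B cont=0 payload=0x3B=59: acc |= 59<<0 -> acc=59 shift=7 [end]
Varint 2: bytes[1:2] = 3B -> value 59 (1 byte(s))
  byte[2]=0xBF cont=1 payload=0x3F=63: acc |= 63<<0 -> acc=63 shift=7
  byte[3]=0x3D cont=0 payload=0x3D=61: acc |= 61<<7 -> acc=7871 shift=14 [end]
Varint 3: bytes[2:4] = BF 3D -> value 7871 (2 byte(s))
  byte[4]=0x32 cont=0 payload=0x32=50: acc |= 50<<0 -> acc=50 shift=7 [end]
Varint 4: bytes[4:5] = 32 -> value 50 (1 byte(s))
  byte[5]=0xCC cont=1 payload=0x4C=76: acc |= 76<<0 -> acc=76 shift=7
  byte[6]=0x2A cont=0 payload=0x2A=42: acc |= 42<<7 -> acc=5452 shift=14 [end]
Varint 5: bytes[5:7] = CC 2A -> value 5452 (2 byte(s))
  byte[7]=0xE7 cont=1 payload=0x67=103: acc |= 103<<0 -> acc=103 shift=7
  byte[8]=0x9D cont=1 payload=0x1D=29: acc |= 29<<7 -> acc=3815 shift=14
  byte[9]=0x1F cont=0 payload=0x1F=31: acc |= 31<<14 -> acc=511719 shift=21 [end]
Varint 6: bytes[7:10] = E7 9D 1F -> value 511719 (3 byte(s))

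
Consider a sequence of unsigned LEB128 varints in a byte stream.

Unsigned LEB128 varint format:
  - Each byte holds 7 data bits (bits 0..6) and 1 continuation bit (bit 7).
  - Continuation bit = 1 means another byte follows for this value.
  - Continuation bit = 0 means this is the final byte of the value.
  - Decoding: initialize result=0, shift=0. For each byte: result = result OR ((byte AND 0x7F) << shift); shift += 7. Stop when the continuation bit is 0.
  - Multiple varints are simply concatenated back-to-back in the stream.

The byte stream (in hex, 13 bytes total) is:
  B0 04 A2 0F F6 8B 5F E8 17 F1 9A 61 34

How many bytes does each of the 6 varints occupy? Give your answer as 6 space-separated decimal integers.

  byte[0]=0xB0 cont=1 payload=0x30=48: acc |= 48<<0 -> acc=48 shift=7
  byte[1]=0x04 cont=0 payload=0x04=4: acc |= 4<<7 -> acc=560 shift=14 [end]
Varint 1: bytes[0:2] = B0 04 -> value 560 (2 byte(s))
  byte[2]=0xA2 cont=1 payload=0x22=34: acc |= 34<<0 -> acc=34 shift=7
  byte[3]=0x0F cont=0 payload=0x0F=15: acc |= 15<<7 -> acc=1954 shift=14 [end]
Varint 2: bytes[2:4] = A2 0F -> value 1954 (2 byte(s))
  byte[4]=0xF6 cont=1 payload=0x76=118: acc |= 118<<0 -> acc=118 shift=7
  byte[5]=0x8B cont=1 payload=0x0B=11: acc |= 11<<7 -> acc=1526 shift=14
  byte[6]=0x5F cont=0 payload=0x5F=95: acc |= 95<<14 -> acc=1558006 shift=21 [end]
Varint 3: bytes[4:7] = F6 8B 5F -> value 1558006 (3 byte(s))
  byte[7]=0xE8 cont=1 payload=0x68=104: acc |= 104<<0 -> acc=104 shift=7
  byte[8]=0x17 cont=0 payload=0x17=23: acc |= 23<<7 -> acc=3048 shift=14 [end]
Varint 4: bytes[7:9] = E8 17 -> value 3048 (2 byte(s))
  byte[9]=0xF1 cont=1 payload=0x71=113: acc |= 113<<0 -> acc=113 shift=7
  byte[10]=0x9A cont=1 payload=0x1A=26: acc |= 26<<7 -> acc=3441 shift=14
  byte[11]=0x61 cont=0 payload=0x61=97: acc |= 97<<14 -> acc=1592689 shift=21 [end]
Varint 5: bytes[9:12] = F1 9A 61 -> value 1592689 (3 byte(s))
  byte[12]=0x34 cont=0 payload=0x34=52: acc |= 52<<0 -> acc=52 shift=7 [end]
Varint 6: bytes[12:13] = 34 -> value 52 (1 byte(s))

Answer: 2 2 3 2 3 1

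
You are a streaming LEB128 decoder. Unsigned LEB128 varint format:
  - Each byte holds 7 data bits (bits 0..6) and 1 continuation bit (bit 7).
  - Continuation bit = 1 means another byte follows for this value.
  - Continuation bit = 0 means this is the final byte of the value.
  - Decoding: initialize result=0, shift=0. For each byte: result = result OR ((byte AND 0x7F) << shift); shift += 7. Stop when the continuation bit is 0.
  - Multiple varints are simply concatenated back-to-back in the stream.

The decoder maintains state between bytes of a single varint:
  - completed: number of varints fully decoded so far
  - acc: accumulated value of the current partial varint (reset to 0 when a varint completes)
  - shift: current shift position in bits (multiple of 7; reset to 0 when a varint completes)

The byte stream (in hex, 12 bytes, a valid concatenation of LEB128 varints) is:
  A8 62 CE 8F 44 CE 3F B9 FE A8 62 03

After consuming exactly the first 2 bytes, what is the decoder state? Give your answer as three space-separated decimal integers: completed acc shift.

byte[0]=0xA8 cont=1 payload=0x28: acc |= 40<<0 -> completed=0 acc=40 shift=7
byte[1]=0x62 cont=0 payload=0x62: varint #1 complete (value=12584); reset -> completed=1 acc=0 shift=0

Answer: 1 0 0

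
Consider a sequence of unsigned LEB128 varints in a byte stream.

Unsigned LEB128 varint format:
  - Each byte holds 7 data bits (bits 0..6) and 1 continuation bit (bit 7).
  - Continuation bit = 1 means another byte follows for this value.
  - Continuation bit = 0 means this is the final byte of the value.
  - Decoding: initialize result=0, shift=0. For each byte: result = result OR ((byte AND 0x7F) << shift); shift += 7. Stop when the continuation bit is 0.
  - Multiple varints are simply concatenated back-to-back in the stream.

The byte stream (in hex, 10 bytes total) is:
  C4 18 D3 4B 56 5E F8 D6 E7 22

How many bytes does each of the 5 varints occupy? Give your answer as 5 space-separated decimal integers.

  byte[0]=0xC4 cont=1 payload=0x44=68: acc |= 68<<0 -> acc=68 shift=7
  byte[1]=0x18 cont=0 payload=0x18=24: acc |= 24<<7 -> acc=3140 shift=14 [end]
Varint 1: bytes[0:2] = C4 18 -> value 3140 (2 byte(s))
  byte[2]=0xD3 cont=1 payload=0x53=83: acc |= 83<<0 -> acc=83 shift=7
  byte[3]=0x4B cont=0 payload=0x4B=75: acc |= 75<<7 -> acc=9683 shift=14 [end]
Varint 2: bytes[2:4] = D3 4B -> value 9683 (2 byte(s))
  byte[4]=0x56 cont=0 payload=0x56=86: acc |= 86<<0 -> acc=86 shift=7 [end]
Varint 3: bytes[4:5] = 56 -> value 86 (1 byte(s))
  byte[5]=0x5E cont=0 payload=0x5E=94: acc |= 94<<0 -> acc=94 shift=7 [end]
Varint 4: bytes[5:6] = 5E -> value 94 (1 byte(s))
  byte[6]=0xF8 cont=1 payload=0x78=120: acc |= 120<<0 -> acc=120 shift=7
  byte[7]=0xD6 cont=1 payload=0x56=86: acc |= 86<<7 -> acc=11128 shift=14
  byte[8]=0xE7 cont=1 payload=0x67=103: acc |= 103<<14 -> acc=1698680 shift=21
  byte[9]=0x22 cont=0 payload=0x22=34: acc |= 34<<21 -> acc=73001848 shift=28 [end]
Varint 5: bytes[6:10] = F8 D6 E7 22 -> value 73001848 (4 byte(s))

Answer: 2 2 1 1 4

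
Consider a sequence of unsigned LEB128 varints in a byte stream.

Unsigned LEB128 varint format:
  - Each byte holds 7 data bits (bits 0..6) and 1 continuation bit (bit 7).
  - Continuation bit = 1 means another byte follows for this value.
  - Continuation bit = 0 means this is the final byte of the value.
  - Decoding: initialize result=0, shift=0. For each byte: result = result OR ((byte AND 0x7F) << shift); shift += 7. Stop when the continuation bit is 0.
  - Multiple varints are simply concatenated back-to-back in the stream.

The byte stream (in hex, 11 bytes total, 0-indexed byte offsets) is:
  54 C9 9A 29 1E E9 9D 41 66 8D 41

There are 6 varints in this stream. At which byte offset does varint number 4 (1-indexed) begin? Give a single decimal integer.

Answer: 5

Derivation:
  byte[0]=0x54 cont=0 payload=0x54=84: acc |= 84<<0 -> acc=84 shift=7 [end]
Varint 1: bytes[0:1] = 54 -> value 84 (1 byte(s))
  byte[1]=0xC9 cont=1 payload=0x49=73: acc |= 73<<0 -> acc=73 shift=7
  byte[2]=0x9A cont=1 payload=0x1A=26: acc |= 26<<7 -> acc=3401 shift=14
  byte[3]=0x29 cont=0 payload=0x29=41: acc |= 41<<14 -> acc=675145 shift=21 [end]
Varint 2: bytes[1:4] = C9 9A 29 -> value 675145 (3 byte(s))
  byte[4]=0x1E cont=0 payload=0x1E=30: acc |= 30<<0 -> acc=30 shift=7 [end]
Varint 3: bytes[4:5] = 1E -> value 30 (1 byte(s))
  byte[5]=0xE9 cont=1 payload=0x69=105: acc |= 105<<0 -> acc=105 shift=7
  byte[6]=0x9D cont=1 payload=0x1D=29: acc |= 29<<7 -> acc=3817 shift=14
  byte[7]=0x41 cont=0 payload=0x41=65: acc |= 65<<14 -> acc=1068777 shift=21 [end]
Varint 4: bytes[5:8] = E9 9D 41 -> value 1068777 (3 byte(s))
  byte[8]=0x66 cont=0 payload=0x66=102: acc |= 102<<0 -> acc=102 shift=7 [end]
Varint 5: bytes[8:9] = 66 -> value 102 (1 byte(s))
  byte[9]=0x8D cont=1 payload=0x0D=13: acc |= 13<<0 -> acc=13 shift=7
  byte[10]=0x41 cont=0 payload=0x41=65: acc |= 65<<7 -> acc=8333 shift=14 [end]
Varint 6: bytes[9:11] = 8D 41 -> value 8333 (2 byte(s))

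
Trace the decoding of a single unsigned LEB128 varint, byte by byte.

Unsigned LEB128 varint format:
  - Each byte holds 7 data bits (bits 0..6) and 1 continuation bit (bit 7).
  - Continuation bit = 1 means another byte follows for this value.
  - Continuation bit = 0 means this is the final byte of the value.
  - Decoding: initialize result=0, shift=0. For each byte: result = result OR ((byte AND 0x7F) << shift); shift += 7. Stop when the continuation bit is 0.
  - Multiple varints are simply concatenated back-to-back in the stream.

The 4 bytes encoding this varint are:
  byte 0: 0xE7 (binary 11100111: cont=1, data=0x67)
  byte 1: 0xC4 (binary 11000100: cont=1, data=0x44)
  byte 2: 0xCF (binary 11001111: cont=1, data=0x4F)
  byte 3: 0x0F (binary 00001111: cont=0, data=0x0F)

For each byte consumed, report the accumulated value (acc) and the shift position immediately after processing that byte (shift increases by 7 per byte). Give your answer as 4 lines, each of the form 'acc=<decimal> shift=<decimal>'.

byte 0=0xE7: payload=0x67=103, contrib = 103<<0 = 103; acc -> 103, shift -> 7
byte 1=0xC4: payload=0x44=68, contrib = 68<<7 = 8704; acc -> 8807, shift -> 14
byte 2=0xCF: payload=0x4F=79, contrib = 79<<14 = 1294336; acc -> 1303143, shift -> 21
byte 3=0x0F: payload=0x0F=15, contrib = 15<<21 = 31457280; acc -> 32760423, shift -> 28

Answer: acc=103 shift=7
acc=8807 shift=14
acc=1303143 shift=21
acc=32760423 shift=28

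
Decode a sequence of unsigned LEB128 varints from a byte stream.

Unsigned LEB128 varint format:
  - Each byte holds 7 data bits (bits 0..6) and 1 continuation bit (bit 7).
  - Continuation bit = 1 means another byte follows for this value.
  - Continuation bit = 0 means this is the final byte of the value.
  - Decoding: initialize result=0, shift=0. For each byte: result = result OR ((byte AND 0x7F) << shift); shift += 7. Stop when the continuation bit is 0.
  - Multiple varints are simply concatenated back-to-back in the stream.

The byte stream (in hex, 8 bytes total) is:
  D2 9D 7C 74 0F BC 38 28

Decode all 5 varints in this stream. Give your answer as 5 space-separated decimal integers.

  byte[0]=0xD2 cont=1 payload=0x52=82: acc |= 82<<0 -> acc=82 shift=7
  byte[1]=0x9D cont=1 payload=0x1D=29: acc |= 29<<7 -> acc=3794 shift=14
  byte[2]=0x7C cont=0 payload=0x7C=124: acc |= 124<<14 -> acc=2035410 shift=21 [end]
Varint 1: bytes[0:3] = D2 9D 7C -> value 2035410 (3 byte(s))
  byte[3]=0x74 cont=0 payload=0x74=116: acc |= 116<<0 -> acc=116 shift=7 [end]
Varint 2: bytes[3:4] = 74 -> value 116 (1 byte(s))
  byte[4]=0x0F cont=0 payload=0x0F=15: acc |= 15<<0 -> acc=15 shift=7 [end]
Varint 3: bytes[4:5] = 0F -> value 15 (1 byte(s))
  byte[5]=0xBC cont=1 payload=0x3C=60: acc |= 60<<0 -> acc=60 shift=7
  byte[6]=0x38 cont=0 payload=0x38=56: acc |= 56<<7 -> acc=7228 shift=14 [end]
Varint 4: bytes[5:7] = BC 38 -> value 7228 (2 byte(s))
  byte[7]=0x28 cont=0 payload=0x28=40: acc |= 40<<0 -> acc=40 shift=7 [end]
Varint 5: bytes[7:8] = 28 -> value 40 (1 byte(s))

Answer: 2035410 116 15 7228 40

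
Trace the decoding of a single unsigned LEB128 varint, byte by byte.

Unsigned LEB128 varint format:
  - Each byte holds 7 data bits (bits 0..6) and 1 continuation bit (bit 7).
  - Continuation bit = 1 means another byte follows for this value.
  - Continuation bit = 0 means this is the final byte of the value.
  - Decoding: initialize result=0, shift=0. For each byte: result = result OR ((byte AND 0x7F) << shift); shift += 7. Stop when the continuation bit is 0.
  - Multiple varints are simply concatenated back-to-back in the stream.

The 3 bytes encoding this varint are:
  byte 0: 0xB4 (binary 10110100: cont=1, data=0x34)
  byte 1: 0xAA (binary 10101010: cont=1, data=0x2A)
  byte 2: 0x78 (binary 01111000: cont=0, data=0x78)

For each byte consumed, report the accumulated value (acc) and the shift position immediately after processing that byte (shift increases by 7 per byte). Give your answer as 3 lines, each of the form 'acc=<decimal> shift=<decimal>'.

byte 0=0xB4: payload=0x34=52, contrib = 52<<0 = 52; acc -> 52, shift -> 7
byte 1=0xAA: payload=0x2A=42, contrib = 42<<7 = 5376; acc -> 5428, shift -> 14
byte 2=0x78: payload=0x78=120, contrib = 120<<14 = 1966080; acc -> 1971508, shift -> 21

Answer: acc=52 shift=7
acc=5428 shift=14
acc=1971508 shift=21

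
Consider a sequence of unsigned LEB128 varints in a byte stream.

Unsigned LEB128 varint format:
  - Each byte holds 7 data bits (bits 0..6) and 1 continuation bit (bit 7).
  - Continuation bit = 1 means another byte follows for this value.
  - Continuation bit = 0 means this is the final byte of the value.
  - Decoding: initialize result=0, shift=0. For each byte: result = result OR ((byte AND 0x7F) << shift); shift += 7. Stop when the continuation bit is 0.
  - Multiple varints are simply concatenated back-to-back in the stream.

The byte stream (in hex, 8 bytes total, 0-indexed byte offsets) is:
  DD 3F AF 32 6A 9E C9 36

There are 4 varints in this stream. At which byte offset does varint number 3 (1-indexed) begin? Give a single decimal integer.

Answer: 4

Derivation:
  byte[0]=0xDD cont=1 payload=0x5D=93: acc |= 93<<0 -> acc=93 shift=7
  byte[1]=0x3F cont=0 payload=0x3F=63: acc |= 63<<7 -> acc=8157 shift=14 [end]
Varint 1: bytes[0:2] = DD 3F -> value 8157 (2 byte(s))
  byte[2]=0xAF cont=1 payload=0x2F=47: acc |= 47<<0 -> acc=47 shift=7
  byte[3]=0x32 cont=0 payload=0x32=50: acc |= 50<<7 -> acc=6447 shift=14 [end]
Varint 2: bytes[2:4] = AF 32 -> value 6447 (2 byte(s))
  byte[4]=0x6A cont=0 payload=0x6A=106: acc |= 106<<0 -> acc=106 shift=7 [end]
Varint 3: bytes[4:5] = 6A -> value 106 (1 byte(s))
  byte[5]=0x9E cont=1 payload=0x1E=30: acc |= 30<<0 -> acc=30 shift=7
  byte[6]=0xC9 cont=1 payload=0x49=73: acc |= 73<<7 -> acc=9374 shift=14
  byte[7]=0x36 cont=0 payload=0x36=54: acc |= 54<<14 -> acc=894110 shift=21 [end]
Varint 4: bytes[5:8] = 9E C9 36 -> value 894110 (3 byte(s))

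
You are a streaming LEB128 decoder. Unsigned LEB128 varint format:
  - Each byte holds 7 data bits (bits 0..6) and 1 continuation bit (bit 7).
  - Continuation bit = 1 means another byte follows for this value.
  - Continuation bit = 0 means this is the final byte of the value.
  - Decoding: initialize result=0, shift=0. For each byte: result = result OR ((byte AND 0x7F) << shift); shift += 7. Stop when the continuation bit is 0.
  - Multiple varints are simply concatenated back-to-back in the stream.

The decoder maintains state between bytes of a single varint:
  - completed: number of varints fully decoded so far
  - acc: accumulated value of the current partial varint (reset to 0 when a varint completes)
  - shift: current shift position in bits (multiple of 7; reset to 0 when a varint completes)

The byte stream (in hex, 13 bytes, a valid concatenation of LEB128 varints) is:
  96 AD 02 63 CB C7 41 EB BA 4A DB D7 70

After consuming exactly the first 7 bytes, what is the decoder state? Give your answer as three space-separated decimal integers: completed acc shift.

Answer: 3 0 0

Derivation:
byte[0]=0x96 cont=1 payload=0x16: acc |= 22<<0 -> completed=0 acc=22 shift=7
byte[1]=0xAD cont=1 payload=0x2D: acc |= 45<<7 -> completed=0 acc=5782 shift=14
byte[2]=0x02 cont=0 payload=0x02: varint #1 complete (value=38550); reset -> completed=1 acc=0 shift=0
byte[3]=0x63 cont=0 payload=0x63: varint #2 complete (value=99); reset -> completed=2 acc=0 shift=0
byte[4]=0xCB cont=1 payload=0x4B: acc |= 75<<0 -> completed=2 acc=75 shift=7
byte[5]=0xC7 cont=1 payload=0x47: acc |= 71<<7 -> completed=2 acc=9163 shift=14
byte[6]=0x41 cont=0 payload=0x41: varint #3 complete (value=1074123); reset -> completed=3 acc=0 shift=0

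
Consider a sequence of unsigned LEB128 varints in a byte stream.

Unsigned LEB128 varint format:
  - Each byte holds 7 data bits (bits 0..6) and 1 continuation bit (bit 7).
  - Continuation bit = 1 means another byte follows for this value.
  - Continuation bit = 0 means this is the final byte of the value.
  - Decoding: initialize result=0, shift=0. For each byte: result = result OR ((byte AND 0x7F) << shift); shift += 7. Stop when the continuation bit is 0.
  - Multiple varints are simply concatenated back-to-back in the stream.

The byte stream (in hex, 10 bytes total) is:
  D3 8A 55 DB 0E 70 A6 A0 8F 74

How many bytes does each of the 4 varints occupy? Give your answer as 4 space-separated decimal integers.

Answer: 3 2 1 4

Derivation:
  byte[0]=0xD3 cont=1 payload=0x53=83: acc |= 83<<0 -> acc=83 shift=7
  byte[1]=0x8A cont=1 payload=0x0A=10: acc |= 10<<7 -> acc=1363 shift=14
  byte[2]=0x55 cont=0 payload=0x55=85: acc |= 85<<14 -> acc=1394003 shift=21 [end]
Varint 1: bytes[0:3] = D3 8A 55 -> value 1394003 (3 byte(s))
  byte[3]=0xDB cont=1 payload=0x5B=91: acc |= 91<<0 -> acc=91 shift=7
  byte[4]=0x0E cont=0 payload=0x0E=14: acc |= 14<<7 -> acc=1883 shift=14 [end]
Varint 2: bytes[3:5] = DB 0E -> value 1883 (2 byte(s))
  byte[5]=0x70 cont=0 payload=0x70=112: acc |= 112<<0 -> acc=112 shift=7 [end]
Varint 3: bytes[5:6] = 70 -> value 112 (1 byte(s))
  byte[6]=0xA6 cont=1 payload=0x26=38: acc |= 38<<0 -> acc=38 shift=7
  byte[7]=0xA0 cont=1 payload=0x20=32: acc |= 32<<7 -> acc=4134 shift=14
  byte[8]=0x8F cont=1 payload=0x0F=15: acc |= 15<<14 -> acc=249894 shift=21
  byte[9]=0x74 cont=0 payload=0x74=116: acc |= 116<<21 -> acc=243519526 shift=28 [end]
Varint 4: bytes[6:10] = A6 A0 8F 74 -> value 243519526 (4 byte(s))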